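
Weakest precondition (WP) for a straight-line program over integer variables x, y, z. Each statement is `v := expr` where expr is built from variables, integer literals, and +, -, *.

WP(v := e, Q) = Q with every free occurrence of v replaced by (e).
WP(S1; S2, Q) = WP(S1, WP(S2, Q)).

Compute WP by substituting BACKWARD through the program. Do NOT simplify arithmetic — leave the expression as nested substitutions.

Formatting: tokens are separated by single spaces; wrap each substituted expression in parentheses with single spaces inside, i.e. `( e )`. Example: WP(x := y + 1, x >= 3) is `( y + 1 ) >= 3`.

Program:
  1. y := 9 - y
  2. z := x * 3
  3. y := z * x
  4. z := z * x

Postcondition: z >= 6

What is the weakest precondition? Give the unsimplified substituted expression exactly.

post: z >= 6
stmt 4: z := z * x  -- replace 1 occurrence(s) of z with (z * x)
  => ( z * x ) >= 6
stmt 3: y := z * x  -- replace 0 occurrence(s) of y with (z * x)
  => ( z * x ) >= 6
stmt 2: z := x * 3  -- replace 1 occurrence(s) of z with (x * 3)
  => ( ( x * 3 ) * x ) >= 6
stmt 1: y := 9 - y  -- replace 0 occurrence(s) of y with (9 - y)
  => ( ( x * 3 ) * x ) >= 6

Answer: ( ( x * 3 ) * x ) >= 6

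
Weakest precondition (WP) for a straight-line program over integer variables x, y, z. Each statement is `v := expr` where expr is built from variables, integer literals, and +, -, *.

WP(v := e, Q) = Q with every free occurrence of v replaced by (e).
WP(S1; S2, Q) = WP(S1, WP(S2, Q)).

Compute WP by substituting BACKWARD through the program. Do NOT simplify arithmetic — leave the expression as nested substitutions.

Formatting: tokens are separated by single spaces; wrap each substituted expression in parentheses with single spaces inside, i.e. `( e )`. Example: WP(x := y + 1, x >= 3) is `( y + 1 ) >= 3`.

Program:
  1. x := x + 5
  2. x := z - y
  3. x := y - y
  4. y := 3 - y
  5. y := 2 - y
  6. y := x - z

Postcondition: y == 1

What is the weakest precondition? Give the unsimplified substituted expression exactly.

post: y == 1
stmt 6: y := x - z  -- replace 1 occurrence(s) of y with (x - z)
  => ( x - z ) == 1
stmt 5: y := 2 - y  -- replace 0 occurrence(s) of y with (2 - y)
  => ( x - z ) == 1
stmt 4: y := 3 - y  -- replace 0 occurrence(s) of y with (3 - y)
  => ( x - z ) == 1
stmt 3: x := y - y  -- replace 1 occurrence(s) of x with (y - y)
  => ( ( y - y ) - z ) == 1
stmt 2: x := z - y  -- replace 0 occurrence(s) of x with (z - y)
  => ( ( y - y ) - z ) == 1
stmt 1: x := x + 5  -- replace 0 occurrence(s) of x with (x + 5)
  => ( ( y - y ) - z ) == 1

Answer: ( ( y - y ) - z ) == 1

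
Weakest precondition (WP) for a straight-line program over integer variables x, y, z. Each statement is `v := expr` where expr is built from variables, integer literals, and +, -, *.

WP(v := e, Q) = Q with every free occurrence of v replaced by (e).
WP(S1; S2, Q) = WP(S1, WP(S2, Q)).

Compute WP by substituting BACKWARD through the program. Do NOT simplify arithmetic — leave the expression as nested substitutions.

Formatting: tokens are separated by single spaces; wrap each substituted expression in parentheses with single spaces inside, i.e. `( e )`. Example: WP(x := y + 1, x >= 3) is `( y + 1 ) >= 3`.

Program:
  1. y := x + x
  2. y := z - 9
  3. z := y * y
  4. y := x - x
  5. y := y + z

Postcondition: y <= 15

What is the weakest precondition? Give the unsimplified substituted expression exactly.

post: y <= 15
stmt 5: y := y + z  -- replace 1 occurrence(s) of y with (y + z)
  => ( y + z ) <= 15
stmt 4: y := x - x  -- replace 1 occurrence(s) of y with (x - x)
  => ( ( x - x ) + z ) <= 15
stmt 3: z := y * y  -- replace 1 occurrence(s) of z with (y * y)
  => ( ( x - x ) + ( y * y ) ) <= 15
stmt 2: y := z - 9  -- replace 2 occurrence(s) of y with (z - 9)
  => ( ( x - x ) + ( ( z - 9 ) * ( z - 9 ) ) ) <= 15
stmt 1: y := x + x  -- replace 0 occurrence(s) of y with (x + x)
  => ( ( x - x ) + ( ( z - 9 ) * ( z - 9 ) ) ) <= 15

Answer: ( ( x - x ) + ( ( z - 9 ) * ( z - 9 ) ) ) <= 15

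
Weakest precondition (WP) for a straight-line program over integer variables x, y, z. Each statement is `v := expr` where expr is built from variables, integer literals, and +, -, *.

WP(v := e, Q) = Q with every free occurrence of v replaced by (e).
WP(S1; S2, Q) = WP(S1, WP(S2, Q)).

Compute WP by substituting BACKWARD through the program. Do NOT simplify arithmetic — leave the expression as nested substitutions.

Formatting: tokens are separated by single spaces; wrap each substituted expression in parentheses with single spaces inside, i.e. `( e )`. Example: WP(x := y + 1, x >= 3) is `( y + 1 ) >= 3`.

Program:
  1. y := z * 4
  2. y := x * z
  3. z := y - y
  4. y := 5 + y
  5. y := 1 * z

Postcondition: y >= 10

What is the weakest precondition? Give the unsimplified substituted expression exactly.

Answer: ( 1 * ( ( x * z ) - ( x * z ) ) ) >= 10

Derivation:
post: y >= 10
stmt 5: y := 1 * z  -- replace 1 occurrence(s) of y with (1 * z)
  => ( 1 * z ) >= 10
stmt 4: y := 5 + y  -- replace 0 occurrence(s) of y with (5 + y)
  => ( 1 * z ) >= 10
stmt 3: z := y - y  -- replace 1 occurrence(s) of z with (y - y)
  => ( 1 * ( y - y ) ) >= 10
stmt 2: y := x * z  -- replace 2 occurrence(s) of y with (x * z)
  => ( 1 * ( ( x * z ) - ( x * z ) ) ) >= 10
stmt 1: y := z * 4  -- replace 0 occurrence(s) of y with (z * 4)
  => ( 1 * ( ( x * z ) - ( x * z ) ) ) >= 10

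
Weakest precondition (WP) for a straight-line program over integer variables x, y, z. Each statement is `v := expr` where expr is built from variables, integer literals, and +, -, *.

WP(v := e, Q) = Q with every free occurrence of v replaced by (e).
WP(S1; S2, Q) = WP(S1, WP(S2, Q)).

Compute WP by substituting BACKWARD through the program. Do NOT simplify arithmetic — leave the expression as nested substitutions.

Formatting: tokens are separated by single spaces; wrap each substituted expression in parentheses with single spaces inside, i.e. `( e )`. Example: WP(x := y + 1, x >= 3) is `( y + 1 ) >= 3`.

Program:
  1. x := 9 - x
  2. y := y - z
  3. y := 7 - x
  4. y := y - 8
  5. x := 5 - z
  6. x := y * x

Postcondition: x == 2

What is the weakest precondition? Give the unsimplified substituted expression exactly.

post: x == 2
stmt 6: x := y * x  -- replace 1 occurrence(s) of x with (y * x)
  => ( y * x ) == 2
stmt 5: x := 5 - z  -- replace 1 occurrence(s) of x with (5 - z)
  => ( y * ( 5 - z ) ) == 2
stmt 4: y := y - 8  -- replace 1 occurrence(s) of y with (y - 8)
  => ( ( y - 8 ) * ( 5 - z ) ) == 2
stmt 3: y := 7 - x  -- replace 1 occurrence(s) of y with (7 - x)
  => ( ( ( 7 - x ) - 8 ) * ( 5 - z ) ) == 2
stmt 2: y := y - z  -- replace 0 occurrence(s) of y with (y - z)
  => ( ( ( 7 - x ) - 8 ) * ( 5 - z ) ) == 2
stmt 1: x := 9 - x  -- replace 1 occurrence(s) of x with (9 - x)
  => ( ( ( 7 - ( 9 - x ) ) - 8 ) * ( 5 - z ) ) == 2

Answer: ( ( ( 7 - ( 9 - x ) ) - 8 ) * ( 5 - z ) ) == 2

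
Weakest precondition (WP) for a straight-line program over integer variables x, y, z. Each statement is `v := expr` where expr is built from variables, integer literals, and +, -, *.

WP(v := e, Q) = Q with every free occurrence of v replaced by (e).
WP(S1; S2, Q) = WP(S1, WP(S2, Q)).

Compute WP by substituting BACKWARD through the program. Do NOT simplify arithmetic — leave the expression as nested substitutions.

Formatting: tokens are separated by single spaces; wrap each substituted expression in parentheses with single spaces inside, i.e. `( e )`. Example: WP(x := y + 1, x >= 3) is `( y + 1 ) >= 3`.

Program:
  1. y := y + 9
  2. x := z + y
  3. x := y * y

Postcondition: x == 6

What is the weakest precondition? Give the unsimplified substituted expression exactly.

Answer: ( ( y + 9 ) * ( y + 9 ) ) == 6

Derivation:
post: x == 6
stmt 3: x := y * y  -- replace 1 occurrence(s) of x with (y * y)
  => ( y * y ) == 6
stmt 2: x := z + y  -- replace 0 occurrence(s) of x with (z + y)
  => ( y * y ) == 6
stmt 1: y := y + 9  -- replace 2 occurrence(s) of y with (y + 9)
  => ( ( y + 9 ) * ( y + 9 ) ) == 6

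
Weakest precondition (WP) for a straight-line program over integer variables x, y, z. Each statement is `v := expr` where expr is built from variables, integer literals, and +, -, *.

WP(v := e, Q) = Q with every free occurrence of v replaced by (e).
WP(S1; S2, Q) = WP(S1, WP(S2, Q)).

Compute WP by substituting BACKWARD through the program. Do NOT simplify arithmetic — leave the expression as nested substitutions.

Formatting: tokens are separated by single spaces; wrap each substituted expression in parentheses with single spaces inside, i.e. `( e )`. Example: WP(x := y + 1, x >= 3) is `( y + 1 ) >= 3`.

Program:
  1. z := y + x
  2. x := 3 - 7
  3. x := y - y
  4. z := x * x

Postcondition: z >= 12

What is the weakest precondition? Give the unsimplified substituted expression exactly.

post: z >= 12
stmt 4: z := x * x  -- replace 1 occurrence(s) of z with (x * x)
  => ( x * x ) >= 12
stmt 3: x := y - y  -- replace 2 occurrence(s) of x with (y - y)
  => ( ( y - y ) * ( y - y ) ) >= 12
stmt 2: x := 3 - 7  -- replace 0 occurrence(s) of x with (3 - 7)
  => ( ( y - y ) * ( y - y ) ) >= 12
stmt 1: z := y + x  -- replace 0 occurrence(s) of z with (y + x)
  => ( ( y - y ) * ( y - y ) ) >= 12

Answer: ( ( y - y ) * ( y - y ) ) >= 12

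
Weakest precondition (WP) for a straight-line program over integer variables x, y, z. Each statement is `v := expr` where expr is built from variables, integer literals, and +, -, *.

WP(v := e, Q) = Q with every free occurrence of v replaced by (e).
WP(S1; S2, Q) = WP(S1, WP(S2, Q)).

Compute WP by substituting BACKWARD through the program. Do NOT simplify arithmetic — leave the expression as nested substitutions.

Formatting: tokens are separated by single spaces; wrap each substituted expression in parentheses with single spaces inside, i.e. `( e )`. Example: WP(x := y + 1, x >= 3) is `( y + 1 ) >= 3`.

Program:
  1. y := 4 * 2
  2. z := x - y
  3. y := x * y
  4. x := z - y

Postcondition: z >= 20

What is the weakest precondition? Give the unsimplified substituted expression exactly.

post: z >= 20
stmt 4: x := z - y  -- replace 0 occurrence(s) of x with (z - y)
  => z >= 20
stmt 3: y := x * y  -- replace 0 occurrence(s) of y with (x * y)
  => z >= 20
stmt 2: z := x - y  -- replace 1 occurrence(s) of z with (x - y)
  => ( x - y ) >= 20
stmt 1: y := 4 * 2  -- replace 1 occurrence(s) of y with (4 * 2)
  => ( x - ( 4 * 2 ) ) >= 20

Answer: ( x - ( 4 * 2 ) ) >= 20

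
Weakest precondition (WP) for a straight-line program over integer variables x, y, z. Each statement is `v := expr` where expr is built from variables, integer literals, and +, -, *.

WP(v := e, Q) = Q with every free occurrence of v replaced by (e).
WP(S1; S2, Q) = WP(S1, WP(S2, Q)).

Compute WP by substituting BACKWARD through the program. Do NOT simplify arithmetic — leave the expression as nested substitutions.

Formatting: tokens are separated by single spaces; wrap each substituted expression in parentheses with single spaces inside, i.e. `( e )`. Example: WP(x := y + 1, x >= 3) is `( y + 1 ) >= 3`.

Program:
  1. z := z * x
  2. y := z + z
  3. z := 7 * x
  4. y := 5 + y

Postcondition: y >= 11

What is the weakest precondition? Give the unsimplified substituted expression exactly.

post: y >= 11
stmt 4: y := 5 + y  -- replace 1 occurrence(s) of y with (5 + y)
  => ( 5 + y ) >= 11
stmt 3: z := 7 * x  -- replace 0 occurrence(s) of z with (7 * x)
  => ( 5 + y ) >= 11
stmt 2: y := z + z  -- replace 1 occurrence(s) of y with (z + z)
  => ( 5 + ( z + z ) ) >= 11
stmt 1: z := z * x  -- replace 2 occurrence(s) of z with (z * x)
  => ( 5 + ( ( z * x ) + ( z * x ) ) ) >= 11

Answer: ( 5 + ( ( z * x ) + ( z * x ) ) ) >= 11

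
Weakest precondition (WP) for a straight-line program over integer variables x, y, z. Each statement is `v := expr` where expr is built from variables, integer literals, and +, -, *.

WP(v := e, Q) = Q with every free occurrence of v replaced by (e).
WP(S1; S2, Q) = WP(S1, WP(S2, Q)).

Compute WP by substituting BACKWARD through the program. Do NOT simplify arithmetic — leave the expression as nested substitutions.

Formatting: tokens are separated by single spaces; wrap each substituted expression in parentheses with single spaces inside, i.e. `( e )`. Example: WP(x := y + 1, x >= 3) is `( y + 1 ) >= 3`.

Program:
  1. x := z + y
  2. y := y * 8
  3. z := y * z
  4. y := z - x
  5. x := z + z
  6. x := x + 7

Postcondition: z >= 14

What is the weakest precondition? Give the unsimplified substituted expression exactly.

Answer: ( ( y * 8 ) * z ) >= 14

Derivation:
post: z >= 14
stmt 6: x := x + 7  -- replace 0 occurrence(s) of x with (x + 7)
  => z >= 14
stmt 5: x := z + z  -- replace 0 occurrence(s) of x with (z + z)
  => z >= 14
stmt 4: y := z - x  -- replace 0 occurrence(s) of y with (z - x)
  => z >= 14
stmt 3: z := y * z  -- replace 1 occurrence(s) of z with (y * z)
  => ( y * z ) >= 14
stmt 2: y := y * 8  -- replace 1 occurrence(s) of y with (y * 8)
  => ( ( y * 8 ) * z ) >= 14
stmt 1: x := z + y  -- replace 0 occurrence(s) of x with (z + y)
  => ( ( y * 8 ) * z ) >= 14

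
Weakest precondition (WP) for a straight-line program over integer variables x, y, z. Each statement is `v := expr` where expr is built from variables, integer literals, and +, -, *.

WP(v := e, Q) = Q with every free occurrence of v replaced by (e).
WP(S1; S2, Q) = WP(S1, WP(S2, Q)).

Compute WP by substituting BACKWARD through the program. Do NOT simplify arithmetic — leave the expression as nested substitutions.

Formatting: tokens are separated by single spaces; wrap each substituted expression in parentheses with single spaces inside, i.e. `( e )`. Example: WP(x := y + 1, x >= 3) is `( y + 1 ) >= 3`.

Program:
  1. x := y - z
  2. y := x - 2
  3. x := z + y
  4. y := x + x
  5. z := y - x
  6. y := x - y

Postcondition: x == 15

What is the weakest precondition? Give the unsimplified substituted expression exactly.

post: x == 15
stmt 6: y := x - y  -- replace 0 occurrence(s) of y with (x - y)
  => x == 15
stmt 5: z := y - x  -- replace 0 occurrence(s) of z with (y - x)
  => x == 15
stmt 4: y := x + x  -- replace 0 occurrence(s) of y with (x + x)
  => x == 15
stmt 3: x := z + y  -- replace 1 occurrence(s) of x with (z + y)
  => ( z + y ) == 15
stmt 2: y := x - 2  -- replace 1 occurrence(s) of y with (x - 2)
  => ( z + ( x - 2 ) ) == 15
stmt 1: x := y - z  -- replace 1 occurrence(s) of x with (y - z)
  => ( z + ( ( y - z ) - 2 ) ) == 15

Answer: ( z + ( ( y - z ) - 2 ) ) == 15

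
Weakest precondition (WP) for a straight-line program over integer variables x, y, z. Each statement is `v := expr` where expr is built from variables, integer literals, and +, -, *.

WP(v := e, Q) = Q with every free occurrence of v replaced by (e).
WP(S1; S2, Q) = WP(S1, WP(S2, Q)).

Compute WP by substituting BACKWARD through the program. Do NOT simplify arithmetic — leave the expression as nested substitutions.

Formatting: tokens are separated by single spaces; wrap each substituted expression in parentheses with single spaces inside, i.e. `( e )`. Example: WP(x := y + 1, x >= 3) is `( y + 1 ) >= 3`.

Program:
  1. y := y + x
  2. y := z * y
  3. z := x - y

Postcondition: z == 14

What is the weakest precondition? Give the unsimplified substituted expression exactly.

post: z == 14
stmt 3: z := x - y  -- replace 1 occurrence(s) of z with (x - y)
  => ( x - y ) == 14
stmt 2: y := z * y  -- replace 1 occurrence(s) of y with (z * y)
  => ( x - ( z * y ) ) == 14
stmt 1: y := y + x  -- replace 1 occurrence(s) of y with (y + x)
  => ( x - ( z * ( y + x ) ) ) == 14

Answer: ( x - ( z * ( y + x ) ) ) == 14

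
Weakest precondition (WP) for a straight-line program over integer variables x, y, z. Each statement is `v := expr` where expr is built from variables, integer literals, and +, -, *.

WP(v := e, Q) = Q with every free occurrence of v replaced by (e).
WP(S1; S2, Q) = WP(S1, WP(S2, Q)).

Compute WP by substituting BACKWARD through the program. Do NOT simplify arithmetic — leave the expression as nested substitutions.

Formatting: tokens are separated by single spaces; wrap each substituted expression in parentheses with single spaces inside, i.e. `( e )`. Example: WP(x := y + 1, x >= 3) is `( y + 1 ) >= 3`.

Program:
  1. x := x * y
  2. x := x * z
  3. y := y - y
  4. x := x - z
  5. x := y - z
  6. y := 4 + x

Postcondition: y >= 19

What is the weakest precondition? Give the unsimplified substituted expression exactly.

post: y >= 19
stmt 6: y := 4 + x  -- replace 1 occurrence(s) of y with (4 + x)
  => ( 4 + x ) >= 19
stmt 5: x := y - z  -- replace 1 occurrence(s) of x with (y - z)
  => ( 4 + ( y - z ) ) >= 19
stmt 4: x := x - z  -- replace 0 occurrence(s) of x with (x - z)
  => ( 4 + ( y - z ) ) >= 19
stmt 3: y := y - y  -- replace 1 occurrence(s) of y with (y - y)
  => ( 4 + ( ( y - y ) - z ) ) >= 19
stmt 2: x := x * z  -- replace 0 occurrence(s) of x with (x * z)
  => ( 4 + ( ( y - y ) - z ) ) >= 19
stmt 1: x := x * y  -- replace 0 occurrence(s) of x with (x * y)
  => ( 4 + ( ( y - y ) - z ) ) >= 19

Answer: ( 4 + ( ( y - y ) - z ) ) >= 19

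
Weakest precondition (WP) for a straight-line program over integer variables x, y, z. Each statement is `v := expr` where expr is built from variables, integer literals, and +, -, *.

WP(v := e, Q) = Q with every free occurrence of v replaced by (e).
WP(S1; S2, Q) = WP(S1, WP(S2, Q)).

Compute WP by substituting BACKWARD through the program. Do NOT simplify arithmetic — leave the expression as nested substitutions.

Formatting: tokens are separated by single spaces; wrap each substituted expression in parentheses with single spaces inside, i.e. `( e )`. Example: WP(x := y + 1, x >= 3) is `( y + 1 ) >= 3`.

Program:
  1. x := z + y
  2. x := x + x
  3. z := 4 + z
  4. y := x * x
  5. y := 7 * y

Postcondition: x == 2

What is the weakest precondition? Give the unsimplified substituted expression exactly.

Answer: ( ( z + y ) + ( z + y ) ) == 2

Derivation:
post: x == 2
stmt 5: y := 7 * y  -- replace 0 occurrence(s) of y with (7 * y)
  => x == 2
stmt 4: y := x * x  -- replace 0 occurrence(s) of y with (x * x)
  => x == 2
stmt 3: z := 4 + z  -- replace 0 occurrence(s) of z with (4 + z)
  => x == 2
stmt 2: x := x + x  -- replace 1 occurrence(s) of x with (x + x)
  => ( x + x ) == 2
stmt 1: x := z + y  -- replace 2 occurrence(s) of x with (z + y)
  => ( ( z + y ) + ( z + y ) ) == 2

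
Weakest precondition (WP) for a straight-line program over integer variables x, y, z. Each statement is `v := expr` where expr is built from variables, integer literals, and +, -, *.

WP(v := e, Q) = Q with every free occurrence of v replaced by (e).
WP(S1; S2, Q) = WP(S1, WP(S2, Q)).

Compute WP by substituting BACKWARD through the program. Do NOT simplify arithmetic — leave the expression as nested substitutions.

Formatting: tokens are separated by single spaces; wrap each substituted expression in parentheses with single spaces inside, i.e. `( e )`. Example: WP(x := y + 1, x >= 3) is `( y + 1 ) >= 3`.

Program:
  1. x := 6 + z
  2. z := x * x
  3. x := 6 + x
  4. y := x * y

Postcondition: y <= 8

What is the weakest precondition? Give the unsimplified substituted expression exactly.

Answer: ( ( 6 + ( 6 + z ) ) * y ) <= 8

Derivation:
post: y <= 8
stmt 4: y := x * y  -- replace 1 occurrence(s) of y with (x * y)
  => ( x * y ) <= 8
stmt 3: x := 6 + x  -- replace 1 occurrence(s) of x with (6 + x)
  => ( ( 6 + x ) * y ) <= 8
stmt 2: z := x * x  -- replace 0 occurrence(s) of z with (x * x)
  => ( ( 6 + x ) * y ) <= 8
stmt 1: x := 6 + z  -- replace 1 occurrence(s) of x with (6 + z)
  => ( ( 6 + ( 6 + z ) ) * y ) <= 8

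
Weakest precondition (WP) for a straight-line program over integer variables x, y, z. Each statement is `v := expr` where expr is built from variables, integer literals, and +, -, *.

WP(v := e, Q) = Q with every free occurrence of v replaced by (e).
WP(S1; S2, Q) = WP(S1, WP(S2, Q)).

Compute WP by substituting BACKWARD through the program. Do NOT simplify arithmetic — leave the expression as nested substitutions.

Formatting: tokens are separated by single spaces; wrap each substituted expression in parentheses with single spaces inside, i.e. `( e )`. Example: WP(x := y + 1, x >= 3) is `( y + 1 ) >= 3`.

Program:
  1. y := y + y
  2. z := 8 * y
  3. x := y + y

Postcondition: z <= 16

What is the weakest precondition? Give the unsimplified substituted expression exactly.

Answer: ( 8 * ( y + y ) ) <= 16

Derivation:
post: z <= 16
stmt 3: x := y + y  -- replace 0 occurrence(s) of x with (y + y)
  => z <= 16
stmt 2: z := 8 * y  -- replace 1 occurrence(s) of z with (8 * y)
  => ( 8 * y ) <= 16
stmt 1: y := y + y  -- replace 1 occurrence(s) of y with (y + y)
  => ( 8 * ( y + y ) ) <= 16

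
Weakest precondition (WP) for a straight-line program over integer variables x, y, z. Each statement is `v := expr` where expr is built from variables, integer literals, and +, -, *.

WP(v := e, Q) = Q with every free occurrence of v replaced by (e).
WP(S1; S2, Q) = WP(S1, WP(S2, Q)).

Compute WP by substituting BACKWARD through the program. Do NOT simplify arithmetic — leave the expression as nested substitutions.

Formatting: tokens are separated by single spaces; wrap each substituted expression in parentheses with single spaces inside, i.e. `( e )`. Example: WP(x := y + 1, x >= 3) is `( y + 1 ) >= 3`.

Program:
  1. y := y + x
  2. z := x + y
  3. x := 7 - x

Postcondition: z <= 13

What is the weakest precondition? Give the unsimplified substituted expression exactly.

post: z <= 13
stmt 3: x := 7 - x  -- replace 0 occurrence(s) of x with (7 - x)
  => z <= 13
stmt 2: z := x + y  -- replace 1 occurrence(s) of z with (x + y)
  => ( x + y ) <= 13
stmt 1: y := y + x  -- replace 1 occurrence(s) of y with (y + x)
  => ( x + ( y + x ) ) <= 13

Answer: ( x + ( y + x ) ) <= 13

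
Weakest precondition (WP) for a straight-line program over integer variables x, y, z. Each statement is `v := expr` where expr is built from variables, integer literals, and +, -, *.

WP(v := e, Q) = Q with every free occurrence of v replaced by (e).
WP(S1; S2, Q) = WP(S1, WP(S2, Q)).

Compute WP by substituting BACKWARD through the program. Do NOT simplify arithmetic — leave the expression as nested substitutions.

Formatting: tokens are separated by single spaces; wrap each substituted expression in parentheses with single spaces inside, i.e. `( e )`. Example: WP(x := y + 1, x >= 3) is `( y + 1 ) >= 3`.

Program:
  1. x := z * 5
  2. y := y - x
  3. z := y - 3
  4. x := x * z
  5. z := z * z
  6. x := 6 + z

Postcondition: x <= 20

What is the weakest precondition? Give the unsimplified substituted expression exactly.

Answer: ( 6 + ( ( ( y - ( z * 5 ) ) - 3 ) * ( ( y - ( z * 5 ) ) - 3 ) ) ) <= 20

Derivation:
post: x <= 20
stmt 6: x := 6 + z  -- replace 1 occurrence(s) of x with (6 + z)
  => ( 6 + z ) <= 20
stmt 5: z := z * z  -- replace 1 occurrence(s) of z with (z * z)
  => ( 6 + ( z * z ) ) <= 20
stmt 4: x := x * z  -- replace 0 occurrence(s) of x with (x * z)
  => ( 6 + ( z * z ) ) <= 20
stmt 3: z := y - 3  -- replace 2 occurrence(s) of z with (y - 3)
  => ( 6 + ( ( y - 3 ) * ( y - 3 ) ) ) <= 20
stmt 2: y := y - x  -- replace 2 occurrence(s) of y with (y - x)
  => ( 6 + ( ( ( y - x ) - 3 ) * ( ( y - x ) - 3 ) ) ) <= 20
stmt 1: x := z * 5  -- replace 2 occurrence(s) of x with (z * 5)
  => ( 6 + ( ( ( y - ( z * 5 ) ) - 3 ) * ( ( y - ( z * 5 ) ) - 3 ) ) ) <= 20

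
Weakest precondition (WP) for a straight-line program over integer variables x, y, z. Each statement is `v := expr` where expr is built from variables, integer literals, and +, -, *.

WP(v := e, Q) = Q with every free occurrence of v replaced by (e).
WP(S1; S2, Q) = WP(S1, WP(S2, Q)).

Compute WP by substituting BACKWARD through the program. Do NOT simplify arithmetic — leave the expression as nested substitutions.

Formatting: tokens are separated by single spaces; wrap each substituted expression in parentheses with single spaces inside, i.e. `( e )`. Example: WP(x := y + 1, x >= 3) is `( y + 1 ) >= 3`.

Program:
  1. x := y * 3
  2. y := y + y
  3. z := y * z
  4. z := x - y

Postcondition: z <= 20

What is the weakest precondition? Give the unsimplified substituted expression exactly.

post: z <= 20
stmt 4: z := x - y  -- replace 1 occurrence(s) of z with (x - y)
  => ( x - y ) <= 20
stmt 3: z := y * z  -- replace 0 occurrence(s) of z with (y * z)
  => ( x - y ) <= 20
stmt 2: y := y + y  -- replace 1 occurrence(s) of y with (y + y)
  => ( x - ( y + y ) ) <= 20
stmt 1: x := y * 3  -- replace 1 occurrence(s) of x with (y * 3)
  => ( ( y * 3 ) - ( y + y ) ) <= 20

Answer: ( ( y * 3 ) - ( y + y ) ) <= 20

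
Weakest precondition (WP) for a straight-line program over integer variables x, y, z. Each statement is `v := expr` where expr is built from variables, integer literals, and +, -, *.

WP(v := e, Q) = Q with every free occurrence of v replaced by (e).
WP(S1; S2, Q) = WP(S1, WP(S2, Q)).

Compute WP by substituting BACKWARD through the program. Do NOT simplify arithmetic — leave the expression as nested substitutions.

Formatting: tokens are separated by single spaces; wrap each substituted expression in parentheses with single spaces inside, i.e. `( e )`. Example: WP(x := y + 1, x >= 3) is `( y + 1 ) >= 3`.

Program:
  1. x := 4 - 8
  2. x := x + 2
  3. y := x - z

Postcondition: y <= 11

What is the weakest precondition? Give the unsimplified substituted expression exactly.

post: y <= 11
stmt 3: y := x - z  -- replace 1 occurrence(s) of y with (x - z)
  => ( x - z ) <= 11
stmt 2: x := x + 2  -- replace 1 occurrence(s) of x with (x + 2)
  => ( ( x + 2 ) - z ) <= 11
stmt 1: x := 4 - 8  -- replace 1 occurrence(s) of x with (4 - 8)
  => ( ( ( 4 - 8 ) + 2 ) - z ) <= 11

Answer: ( ( ( 4 - 8 ) + 2 ) - z ) <= 11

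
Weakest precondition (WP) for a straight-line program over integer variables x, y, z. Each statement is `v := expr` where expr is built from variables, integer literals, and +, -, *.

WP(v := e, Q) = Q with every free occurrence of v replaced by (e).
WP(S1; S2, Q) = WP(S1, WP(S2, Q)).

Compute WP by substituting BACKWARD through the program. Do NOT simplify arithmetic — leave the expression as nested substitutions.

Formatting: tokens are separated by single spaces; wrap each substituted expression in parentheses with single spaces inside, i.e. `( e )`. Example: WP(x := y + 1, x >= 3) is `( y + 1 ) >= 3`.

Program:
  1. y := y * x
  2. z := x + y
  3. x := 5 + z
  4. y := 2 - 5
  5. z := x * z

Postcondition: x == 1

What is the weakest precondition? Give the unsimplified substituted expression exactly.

post: x == 1
stmt 5: z := x * z  -- replace 0 occurrence(s) of z with (x * z)
  => x == 1
stmt 4: y := 2 - 5  -- replace 0 occurrence(s) of y with (2 - 5)
  => x == 1
stmt 3: x := 5 + z  -- replace 1 occurrence(s) of x with (5 + z)
  => ( 5 + z ) == 1
stmt 2: z := x + y  -- replace 1 occurrence(s) of z with (x + y)
  => ( 5 + ( x + y ) ) == 1
stmt 1: y := y * x  -- replace 1 occurrence(s) of y with (y * x)
  => ( 5 + ( x + ( y * x ) ) ) == 1

Answer: ( 5 + ( x + ( y * x ) ) ) == 1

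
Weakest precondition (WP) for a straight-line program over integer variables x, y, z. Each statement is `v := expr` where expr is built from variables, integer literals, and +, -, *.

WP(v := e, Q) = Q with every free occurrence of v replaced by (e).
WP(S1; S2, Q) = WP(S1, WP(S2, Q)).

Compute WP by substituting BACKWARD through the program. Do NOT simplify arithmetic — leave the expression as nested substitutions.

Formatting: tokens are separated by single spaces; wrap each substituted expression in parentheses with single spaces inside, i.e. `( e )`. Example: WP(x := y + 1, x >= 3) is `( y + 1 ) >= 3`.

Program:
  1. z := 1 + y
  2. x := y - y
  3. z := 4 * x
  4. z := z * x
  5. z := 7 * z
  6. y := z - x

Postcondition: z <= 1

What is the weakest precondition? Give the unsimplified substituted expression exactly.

post: z <= 1
stmt 6: y := z - x  -- replace 0 occurrence(s) of y with (z - x)
  => z <= 1
stmt 5: z := 7 * z  -- replace 1 occurrence(s) of z with (7 * z)
  => ( 7 * z ) <= 1
stmt 4: z := z * x  -- replace 1 occurrence(s) of z with (z * x)
  => ( 7 * ( z * x ) ) <= 1
stmt 3: z := 4 * x  -- replace 1 occurrence(s) of z with (4 * x)
  => ( 7 * ( ( 4 * x ) * x ) ) <= 1
stmt 2: x := y - y  -- replace 2 occurrence(s) of x with (y - y)
  => ( 7 * ( ( 4 * ( y - y ) ) * ( y - y ) ) ) <= 1
stmt 1: z := 1 + y  -- replace 0 occurrence(s) of z with (1 + y)
  => ( 7 * ( ( 4 * ( y - y ) ) * ( y - y ) ) ) <= 1

Answer: ( 7 * ( ( 4 * ( y - y ) ) * ( y - y ) ) ) <= 1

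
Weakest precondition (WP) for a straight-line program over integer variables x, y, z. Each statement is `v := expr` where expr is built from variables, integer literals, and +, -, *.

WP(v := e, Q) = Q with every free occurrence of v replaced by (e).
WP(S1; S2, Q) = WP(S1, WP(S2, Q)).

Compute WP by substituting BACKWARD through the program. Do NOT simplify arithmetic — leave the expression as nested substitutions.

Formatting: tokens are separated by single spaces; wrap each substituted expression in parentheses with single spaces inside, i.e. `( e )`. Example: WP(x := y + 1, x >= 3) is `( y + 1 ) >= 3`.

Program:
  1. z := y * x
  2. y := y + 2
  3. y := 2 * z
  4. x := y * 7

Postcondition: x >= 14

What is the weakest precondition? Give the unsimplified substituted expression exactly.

Answer: ( ( 2 * ( y * x ) ) * 7 ) >= 14

Derivation:
post: x >= 14
stmt 4: x := y * 7  -- replace 1 occurrence(s) of x with (y * 7)
  => ( y * 7 ) >= 14
stmt 3: y := 2 * z  -- replace 1 occurrence(s) of y with (2 * z)
  => ( ( 2 * z ) * 7 ) >= 14
stmt 2: y := y + 2  -- replace 0 occurrence(s) of y with (y + 2)
  => ( ( 2 * z ) * 7 ) >= 14
stmt 1: z := y * x  -- replace 1 occurrence(s) of z with (y * x)
  => ( ( 2 * ( y * x ) ) * 7 ) >= 14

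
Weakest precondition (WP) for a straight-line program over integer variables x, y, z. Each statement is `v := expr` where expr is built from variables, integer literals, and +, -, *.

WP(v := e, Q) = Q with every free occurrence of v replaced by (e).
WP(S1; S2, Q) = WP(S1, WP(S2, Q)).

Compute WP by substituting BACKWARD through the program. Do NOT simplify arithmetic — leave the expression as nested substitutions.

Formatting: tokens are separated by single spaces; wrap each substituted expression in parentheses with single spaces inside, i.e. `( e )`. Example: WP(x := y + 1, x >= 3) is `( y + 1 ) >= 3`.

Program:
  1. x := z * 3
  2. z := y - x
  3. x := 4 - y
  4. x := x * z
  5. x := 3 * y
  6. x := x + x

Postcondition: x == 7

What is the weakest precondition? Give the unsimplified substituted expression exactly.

Answer: ( ( 3 * y ) + ( 3 * y ) ) == 7

Derivation:
post: x == 7
stmt 6: x := x + x  -- replace 1 occurrence(s) of x with (x + x)
  => ( x + x ) == 7
stmt 5: x := 3 * y  -- replace 2 occurrence(s) of x with (3 * y)
  => ( ( 3 * y ) + ( 3 * y ) ) == 7
stmt 4: x := x * z  -- replace 0 occurrence(s) of x with (x * z)
  => ( ( 3 * y ) + ( 3 * y ) ) == 7
stmt 3: x := 4 - y  -- replace 0 occurrence(s) of x with (4 - y)
  => ( ( 3 * y ) + ( 3 * y ) ) == 7
stmt 2: z := y - x  -- replace 0 occurrence(s) of z with (y - x)
  => ( ( 3 * y ) + ( 3 * y ) ) == 7
stmt 1: x := z * 3  -- replace 0 occurrence(s) of x with (z * 3)
  => ( ( 3 * y ) + ( 3 * y ) ) == 7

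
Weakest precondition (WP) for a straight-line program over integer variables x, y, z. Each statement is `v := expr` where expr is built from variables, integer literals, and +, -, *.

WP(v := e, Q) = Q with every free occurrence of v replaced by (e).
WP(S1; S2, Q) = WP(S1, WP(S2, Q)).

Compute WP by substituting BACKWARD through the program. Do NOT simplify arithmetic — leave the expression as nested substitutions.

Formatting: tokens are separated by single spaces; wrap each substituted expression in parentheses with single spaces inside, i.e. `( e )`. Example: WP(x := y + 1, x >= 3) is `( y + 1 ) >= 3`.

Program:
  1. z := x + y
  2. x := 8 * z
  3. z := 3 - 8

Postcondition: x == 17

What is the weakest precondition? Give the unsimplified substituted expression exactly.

post: x == 17
stmt 3: z := 3 - 8  -- replace 0 occurrence(s) of z with (3 - 8)
  => x == 17
stmt 2: x := 8 * z  -- replace 1 occurrence(s) of x with (8 * z)
  => ( 8 * z ) == 17
stmt 1: z := x + y  -- replace 1 occurrence(s) of z with (x + y)
  => ( 8 * ( x + y ) ) == 17

Answer: ( 8 * ( x + y ) ) == 17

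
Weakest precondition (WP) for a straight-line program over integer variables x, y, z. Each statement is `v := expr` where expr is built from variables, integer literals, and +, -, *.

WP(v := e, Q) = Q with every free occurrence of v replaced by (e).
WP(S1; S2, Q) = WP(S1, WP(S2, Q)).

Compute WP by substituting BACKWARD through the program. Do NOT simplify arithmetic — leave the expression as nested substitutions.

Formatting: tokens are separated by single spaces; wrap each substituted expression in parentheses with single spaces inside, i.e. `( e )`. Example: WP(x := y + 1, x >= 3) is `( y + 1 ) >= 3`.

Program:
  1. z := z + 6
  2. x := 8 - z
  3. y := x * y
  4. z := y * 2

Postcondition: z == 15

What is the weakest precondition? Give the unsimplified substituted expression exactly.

post: z == 15
stmt 4: z := y * 2  -- replace 1 occurrence(s) of z with (y * 2)
  => ( y * 2 ) == 15
stmt 3: y := x * y  -- replace 1 occurrence(s) of y with (x * y)
  => ( ( x * y ) * 2 ) == 15
stmt 2: x := 8 - z  -- replace 1 occurrence(s) of x with (8 - z)
  => ( ( ( 8 - z ) * y ) * 2 ) == 15
stmt 1: z := z + 6  -- replace 1 occurrence(s) of z with (z + 6)
  => ( ( ( 8 - ( z + 6 ) ) * y ) * 2 ) == 15

Answer: ( ( ( 8 - ( z + 6 ) ) * y ) * 2 ) == 15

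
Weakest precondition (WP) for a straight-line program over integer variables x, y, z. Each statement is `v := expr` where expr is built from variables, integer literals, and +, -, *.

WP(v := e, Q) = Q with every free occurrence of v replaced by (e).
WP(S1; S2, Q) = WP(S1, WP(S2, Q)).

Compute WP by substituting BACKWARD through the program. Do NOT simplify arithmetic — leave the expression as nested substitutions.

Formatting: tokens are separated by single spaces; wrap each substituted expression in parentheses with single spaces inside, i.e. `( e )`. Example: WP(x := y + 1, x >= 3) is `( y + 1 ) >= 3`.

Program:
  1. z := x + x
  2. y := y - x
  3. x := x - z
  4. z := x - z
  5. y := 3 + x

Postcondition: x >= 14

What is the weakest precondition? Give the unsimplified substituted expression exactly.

post: x >= 14
stmt 5: y := 3 + x  -- replace 0 occurrence(s) of y with (3 + x)
  => x >= 14
stmt 4: z := x - z  -- replace 0 occurrence(s) of z with (x - z)
  => x >= 14
stmt 3: x := x - z  -- replace 1 occurrence(s) of x with (x - z)
  => ( x - z ) >= 14
stmt 2: y := y - x  -- replace 0 occurrence(s) of y with (y - x)
  => ( x - z ) >= 14
stmt 1: z := x + x  -- replace 1 occurrence(s) of z with (x + x)
  => ( x - ( x + x ) ) >= 14

Answer: ( x - ( x + x ) ) >= 14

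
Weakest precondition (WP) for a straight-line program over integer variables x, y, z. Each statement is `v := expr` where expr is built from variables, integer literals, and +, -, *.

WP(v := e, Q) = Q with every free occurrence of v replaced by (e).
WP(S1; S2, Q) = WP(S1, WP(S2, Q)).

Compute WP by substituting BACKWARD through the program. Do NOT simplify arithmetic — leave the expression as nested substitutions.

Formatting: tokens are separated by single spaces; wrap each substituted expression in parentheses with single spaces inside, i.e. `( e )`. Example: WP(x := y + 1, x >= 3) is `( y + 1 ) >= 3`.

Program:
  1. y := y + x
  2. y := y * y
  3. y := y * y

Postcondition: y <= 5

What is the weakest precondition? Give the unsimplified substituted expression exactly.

post: y <= 5
stmt 3: y := y * y  -- replace 1 occurrence(s) of y with (y * y)
  => ( y * y ) <= 5
stmt 2: y := y * y  -- replace 2 occurrence(s) of y with (y * y)
  => ( ( y * y ) * ( y * y ) ) <= 5
stmt 1: y := y + x  -- replace 4 occurrence(s) of y with (y + x)
  => ( ( ( y + x ) * ( y + x ) ) * ( ( y + x ) * ( y + x ) ) ) <= 5

Answer: ( ( ( y + x ) * ( y + x ) ) * ( ( y + x ) * ( y + x ) ) ) <= 5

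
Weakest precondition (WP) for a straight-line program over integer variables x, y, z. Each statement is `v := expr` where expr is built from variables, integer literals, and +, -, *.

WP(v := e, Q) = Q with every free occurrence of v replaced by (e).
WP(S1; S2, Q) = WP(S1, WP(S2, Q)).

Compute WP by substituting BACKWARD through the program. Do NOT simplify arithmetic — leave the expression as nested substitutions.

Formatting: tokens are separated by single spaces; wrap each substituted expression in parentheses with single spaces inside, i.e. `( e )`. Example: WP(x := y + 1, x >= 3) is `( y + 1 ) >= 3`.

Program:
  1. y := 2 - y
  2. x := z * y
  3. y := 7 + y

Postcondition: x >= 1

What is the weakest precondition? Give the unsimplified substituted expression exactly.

post: x >= 1
stmt 3: y := 7 + y  -- replace 0 occurrence(s) of y with (7 + y)
  => x >= 1
stmt 2: x := z * y  -- replace 1 occurrence(s) of x with (z * y)
  => ( z * y ) >= 1
stmt 1: y := 2 - y  -- replace 1 occurrence(s) of y with (2 - y)
  => ( z * ( 2 - y ) ) >= 1

Answer: ( z * ( 2 - y ) ) >= 1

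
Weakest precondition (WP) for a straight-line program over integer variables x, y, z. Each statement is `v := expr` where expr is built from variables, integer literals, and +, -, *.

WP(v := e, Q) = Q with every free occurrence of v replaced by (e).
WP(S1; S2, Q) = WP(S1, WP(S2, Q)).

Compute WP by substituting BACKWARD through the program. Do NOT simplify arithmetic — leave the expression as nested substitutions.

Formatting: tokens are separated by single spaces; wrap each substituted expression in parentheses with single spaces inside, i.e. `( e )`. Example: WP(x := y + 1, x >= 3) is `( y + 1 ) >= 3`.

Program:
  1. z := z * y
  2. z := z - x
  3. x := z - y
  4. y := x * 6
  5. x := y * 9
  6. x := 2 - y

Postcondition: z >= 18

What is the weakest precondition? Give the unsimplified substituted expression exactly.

Answer: ( ( z * y ) - x ) >= 18

Derivation:
post: z >= 18
stmt 6: x := 2 - y  -- replace 0 occurrence(s) of x with (2 - y)
  => z >= 18
stmt 5: x := y * 9  -- replace 0 occurrence(s) of x with (y * 9)
  => z >= 18
stmt 4: y := x * 6  -- replace 0 occurrence(s) of y with (x * 6)
  => z >= 18
stmt 3: x := z - y  -- replace 0 occurrence(s) of x with (z - y)
  => z >= 18
stmt 2: z := z - x  -- replace 1 occurrence(s) of z with (z - x)
  => ( z - x ) >= 18
stmt 1: z := z * y  -- replace 1 occurrence(s) of z with (z * y)
  => ( ( z * y ) - x ) >= 18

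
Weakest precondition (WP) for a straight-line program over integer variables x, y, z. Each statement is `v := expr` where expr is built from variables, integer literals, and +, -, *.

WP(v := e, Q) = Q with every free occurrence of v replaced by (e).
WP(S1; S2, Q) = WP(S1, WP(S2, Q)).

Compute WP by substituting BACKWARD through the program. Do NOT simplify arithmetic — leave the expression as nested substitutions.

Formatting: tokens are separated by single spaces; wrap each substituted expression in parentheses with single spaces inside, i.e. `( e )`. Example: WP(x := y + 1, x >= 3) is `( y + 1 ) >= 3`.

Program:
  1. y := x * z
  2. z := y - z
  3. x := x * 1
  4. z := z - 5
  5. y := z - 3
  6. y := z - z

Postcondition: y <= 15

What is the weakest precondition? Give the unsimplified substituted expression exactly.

post: y <= 15
stmt 6: y := z - z  -- replace 1 occurrence(s) of y with (z - z)
  => ( z - z ) <= 15
stmt 5: y := z - 3  -- replace 0 occurrence(s) of y with (z - 3)
  => ( z - z ) <= 15
stmt 4: z := z - 5  -- replace 2 occurrence(s) of z with (z - 5)
  => ( ( z - 5 ) - ( z - 5 ) ) <= 15
stmt 3: x := x * 1  -- replace 0 occurrence(s) of x with (x * 1)
  => ( ( z - 5 ) - ( z - 5 ) ) <= 15
stmt 2: z := y - z  -- replace 2 occurrence(s) of z with (y - z)
  => ( ( ( y - z ) - 5 ) - ( ( y - z ) - 5 ) ) <= 15
stmt 1: y := x * z  -- replace 2 occurrence(s) of y with (x * z)
  => ( ( ( ( x * z ) - z ) - 5 ) - ( ( ( x * z ) - z ) - 5 ) ) <= 15

Answer: ( ( ( ( x * z ) - z ) - 5 ) - ( ( ( x * z ) - z ) - 5 ) ) <= 15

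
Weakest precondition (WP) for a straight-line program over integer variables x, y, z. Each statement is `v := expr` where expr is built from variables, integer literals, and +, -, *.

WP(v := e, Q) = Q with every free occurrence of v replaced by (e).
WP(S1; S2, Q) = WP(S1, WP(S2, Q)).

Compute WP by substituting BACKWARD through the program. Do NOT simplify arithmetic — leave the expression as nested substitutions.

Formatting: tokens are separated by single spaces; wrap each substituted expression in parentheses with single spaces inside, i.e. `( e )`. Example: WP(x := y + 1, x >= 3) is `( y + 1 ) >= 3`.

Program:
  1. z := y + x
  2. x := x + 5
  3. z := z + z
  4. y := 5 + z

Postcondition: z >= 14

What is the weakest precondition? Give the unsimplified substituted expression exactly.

post: z >= 14
stmt 4: y := 5 + z  -- replace 0 occurrence(s) of y with (5 + z)
  => z >= 14
stmt 3: z := z + z  -- replace 1 occurrence(s) of z with (z + z)
  => ( z + z ) >= 14
stmt 2: x := x + 5  -- replace 0 occurrence(s) of x with (x + 5)
  => ( z + z ) >= 14
stmt 1: z := y + x  -- replace 2 occurrence(s) of z with (y + x)
  => ( ( y + x ) + ( y + x ) ) >= 14

Answer: ( ( y + x ) + ( y + x ) ) >= 14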